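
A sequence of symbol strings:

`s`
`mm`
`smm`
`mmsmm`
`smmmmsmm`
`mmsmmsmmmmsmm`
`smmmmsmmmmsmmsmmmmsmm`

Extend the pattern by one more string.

This is a Fibonacci-style word recurrence s(k) = s(k−2)·s(k−1): e.g. s·mm = smm.
The next term joins mmsmmsmmmmsmm and smmmmsmmmmsmmsmmmmsmm.

mmsmmsmmmmsmmsmmmmsmmmmsmmsmmmmsmm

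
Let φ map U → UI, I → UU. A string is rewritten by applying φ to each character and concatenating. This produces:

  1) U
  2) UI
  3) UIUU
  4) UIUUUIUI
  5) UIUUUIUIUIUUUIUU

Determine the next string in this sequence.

Rewriting the 16 symbols of UIUUUIUIUIUUUIUU one by one yields UI UU UI UI UI UU UI UU UI UU UI UI UI UU UI UI; concatenated:

UIUUUIUIUIUUUIUUUIUUUIUIUIUUUIUI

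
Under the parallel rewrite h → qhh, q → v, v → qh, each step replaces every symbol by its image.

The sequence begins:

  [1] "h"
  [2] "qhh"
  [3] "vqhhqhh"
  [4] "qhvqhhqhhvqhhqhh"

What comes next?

Rewriting the 16 symbols of qhvqhhqhhvqhhqhh one by one yields v qhh qh v qhh qhh v qhh qhh qh v qhh qhh v qhh qhh; concatenated:

vqhhqhvqhhqhhvqhhqhhqhvqhhqhhvqhhqhh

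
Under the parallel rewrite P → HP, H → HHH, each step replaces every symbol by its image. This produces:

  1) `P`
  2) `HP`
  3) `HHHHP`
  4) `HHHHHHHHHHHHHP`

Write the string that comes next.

HHHHHHHHHHHHHHHHHHHHHHHHHHHHHHHHHHHHHHHHP

φ(HHHHHHHHHHHHHP) expands symbol-by-symbol to HHH HHH HHH HHH HHH HHH HHH HHH HHH HHH HHH HHH HHH HP; joining the 14 pieces gives the next term.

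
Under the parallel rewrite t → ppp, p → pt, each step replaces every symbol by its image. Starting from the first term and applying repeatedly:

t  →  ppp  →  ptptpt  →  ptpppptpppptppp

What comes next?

Rewriting the 15 symbols of ptpppptpppptppp one by one yields pt ppp pt pt pt pt ppp pt pt pt pt ppp pt pt pt; concatenated:

ptpppptptptptpppptptptptpppptptpt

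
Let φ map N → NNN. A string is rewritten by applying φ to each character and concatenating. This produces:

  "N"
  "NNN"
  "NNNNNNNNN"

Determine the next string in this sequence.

Rewriting each symbol of NNNNNNNNN: N→NNN, N→NNN, N→NNN, N→NNN, N→NNN, N→NNN, N→NNN, N→NNN, N→NNN, which concatenates to NNN NNN NNN NNN NNN NNN NNN NNN NNN.

NNNNNNNNNNNNNNNNNNNNNNNNNNN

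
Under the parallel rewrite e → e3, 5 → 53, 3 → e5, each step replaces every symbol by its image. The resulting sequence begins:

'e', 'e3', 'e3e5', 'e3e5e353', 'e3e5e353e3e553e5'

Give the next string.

e3e5e353e3e553e5e3e5e35353e5e353

Applying the rule to each of the 16 symbols of e3e5e353e3e553e5 gives the pieces e3 e5 e3 53 e3 e5 53 e5 e3 e5 e3 53 53 e5 e3 53, which concatenate to the answer.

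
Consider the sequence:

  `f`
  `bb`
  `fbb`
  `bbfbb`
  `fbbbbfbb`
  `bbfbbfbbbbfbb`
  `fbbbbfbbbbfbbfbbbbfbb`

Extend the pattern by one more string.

bbfbbfbbbbfbbfbbbbfbbbbfbbfbbbbfbb

Each term (from the third on) is the two preceding terms concatenated in order: term 3 = f·bb = fbb.
The next term joins bbfbbfbbbbfbb and fbbbbfbbbbfbbfbbbbfbb.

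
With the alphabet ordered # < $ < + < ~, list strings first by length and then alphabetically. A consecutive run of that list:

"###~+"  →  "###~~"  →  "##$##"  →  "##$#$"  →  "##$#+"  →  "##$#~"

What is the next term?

The successor of ##$#~ increments the rightmost position that isn't already ~ and resets every position after it to #.

##$$#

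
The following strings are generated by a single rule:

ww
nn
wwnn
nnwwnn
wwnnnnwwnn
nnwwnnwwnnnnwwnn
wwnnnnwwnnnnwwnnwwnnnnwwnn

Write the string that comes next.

nnwwnnwwnnnnwwnnwwnnnnwwnnnnwwnnwwnnnnwwnn

From term 3 onward, concatenate the second-to-last term with the last: ww·nn = wwnn, nn·wwnn = nnwwnn, …
Continuing: nnwwnnwwnnnnwwnn · wwnnnnwwnnnnwwnnwwnnnnwwnn gives term 8.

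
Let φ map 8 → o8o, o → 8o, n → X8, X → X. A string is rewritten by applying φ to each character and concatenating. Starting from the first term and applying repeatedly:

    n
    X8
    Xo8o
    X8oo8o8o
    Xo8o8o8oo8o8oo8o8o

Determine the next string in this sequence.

Rewriting the 18 symbols of Xo8o8o8oo8o8oo8o8o one by one yields X 8o o8o 8o o8o 8o o8o 8o 8o o8o 8o o8o 8o 8o o8o 8o o8o 8o; concatenated:

X8oo8o8oo8o8oo8o8o8oo8o8oo8o8o8oo8o8oo8o8o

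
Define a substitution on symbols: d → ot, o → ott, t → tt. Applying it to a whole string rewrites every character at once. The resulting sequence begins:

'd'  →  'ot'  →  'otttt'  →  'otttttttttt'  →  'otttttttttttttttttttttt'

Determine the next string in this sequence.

otttttttttttttttttttttttttttttttttttttttttttttt

Applying the rule to each of the 23 symbols of otttttttttttttttttttttt gives the pieces ott tt tt tt tt tt tt tt tt tt tt tt tt tt tt tt tt tt tt tt tt tt tt, which concatenate to the answer.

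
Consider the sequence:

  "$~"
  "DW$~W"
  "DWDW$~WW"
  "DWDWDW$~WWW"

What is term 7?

s(k+1) = DW·s(k)·W, so each term gains DW as a prefix and W as a suffix.
From DWDWDW$~WWW, 3 further steps: DWDWDW$~WWW → DWDWDWDW$~WWWW → DWDWDWDWDW$~WWWWW → (answer).

DWDWDWDWDWDW$~WWWWWW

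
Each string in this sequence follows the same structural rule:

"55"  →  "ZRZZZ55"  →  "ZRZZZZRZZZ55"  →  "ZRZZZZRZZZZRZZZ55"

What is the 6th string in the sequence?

Every step adds ZRZZZ at the front: s(k+1) = ZRZZZ·s(k).
From ZRZZZZRZZZZRZZZ55, 2 further steps: ZRZZZZRZZZZRZZZ55 → ZRZZZZRZZZZRZZZZRZZZ55 → (answer).

ZRZZZZRZZZZRZZZZRZZZZRZZZ55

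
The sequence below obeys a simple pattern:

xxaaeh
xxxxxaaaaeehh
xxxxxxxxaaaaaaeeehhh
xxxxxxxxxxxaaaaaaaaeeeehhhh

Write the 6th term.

Term n consists of 3n-1 x's, followed by 2n a's, followed by n e's, followed by n h's (n = 1, 2, …).
Setting n = 6 gives 17, 12, 6, 6 characters in each block.

xxxxxxxxxxxxxxxxxaaaaaaaaaaaaeeeeeehhhhhh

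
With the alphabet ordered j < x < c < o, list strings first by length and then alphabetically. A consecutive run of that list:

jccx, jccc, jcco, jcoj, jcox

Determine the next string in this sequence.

Find the rightmost character of jcox below o, bump it to the next letter, and reset everything to its right to j.

jcoc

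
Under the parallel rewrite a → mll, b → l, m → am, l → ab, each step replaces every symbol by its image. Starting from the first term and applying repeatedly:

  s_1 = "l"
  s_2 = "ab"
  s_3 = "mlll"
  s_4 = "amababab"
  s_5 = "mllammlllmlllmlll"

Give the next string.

Applying the rule to each of the 17 symbols of mllammlllmlllmlll gives the pieces am ab ab mll am am ab ab ab am ab ab ab am ab ab ab, which concatenate to the answer.

amababmllamamabababamabababamababab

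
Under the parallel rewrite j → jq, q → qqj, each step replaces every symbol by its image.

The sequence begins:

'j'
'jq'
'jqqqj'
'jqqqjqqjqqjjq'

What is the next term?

jqqqjqqjqqjjqqqjqqjjqqqjqqjjqjqqqj

Applying the rule to each of the 13 symbols of jqqqjqqjqqjjq gives the pieces jq qqj qqj qqj jq qqj qqj jq qqj qqj jq jq qqj, which concatenate to the answer.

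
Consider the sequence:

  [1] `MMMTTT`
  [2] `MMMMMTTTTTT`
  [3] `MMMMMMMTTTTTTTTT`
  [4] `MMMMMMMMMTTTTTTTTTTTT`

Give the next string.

MMMMMMMMMMMTTTTTTTTTTTTTTT

The n-th term is 2n+1 M's then 3n T's (n = 1, 2, …).
At n = 5 the blocks have lengths 11, 15.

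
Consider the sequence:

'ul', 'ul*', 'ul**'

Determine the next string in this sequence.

The strings grow by a fixed suffix * each time.
Applying this once more to ul**:

ul***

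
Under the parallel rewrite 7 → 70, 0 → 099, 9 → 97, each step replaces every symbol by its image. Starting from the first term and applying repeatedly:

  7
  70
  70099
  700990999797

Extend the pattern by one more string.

Rewriting each symbol of 700990999797: 7→70, 0→099, 0→099, 9→97, 9→97, 0→099, 9→97, 9→97, 9→97, 7→70, 9→97, 7→70, which concatenates to 70 099 099 97 97 099 97 97 97 70 97 70.

700990999797099979797709770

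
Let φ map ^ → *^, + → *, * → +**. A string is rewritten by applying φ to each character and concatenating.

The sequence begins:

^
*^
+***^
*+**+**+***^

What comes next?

Rewriting each symbol of *+**+**+***^: *→+**, +→*, *→+**, *→+**, +→*, *→+**, *→+**, +→*, *→+**, *→+**, *→+**, ^→*^, which concatenates to +** * +** +** * +** +** * +** +** +** *^.

+***+**+***+**+***+**+**+***^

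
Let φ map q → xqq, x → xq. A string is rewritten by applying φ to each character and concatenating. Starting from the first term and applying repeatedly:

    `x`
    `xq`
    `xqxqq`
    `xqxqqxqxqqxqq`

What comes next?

xqxqqxqxqqxqqxqxqqxqxqqxqqxqxqqxqq

φ(xqxqqxqxqqxqq) expands symbol-by-symbol to xq xqq xq xqq xqq xq xqq xq xqq xqq xq xqq xqq; joining the 13 pieces gives the next term.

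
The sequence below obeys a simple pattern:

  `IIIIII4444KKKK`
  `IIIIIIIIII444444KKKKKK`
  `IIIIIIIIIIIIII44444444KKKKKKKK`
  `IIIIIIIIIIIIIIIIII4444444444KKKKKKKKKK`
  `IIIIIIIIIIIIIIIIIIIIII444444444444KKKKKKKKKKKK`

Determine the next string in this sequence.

The n-th term is 4n-2 I's then 2n 4's then 2n K's, where the shown terms are n = 2, 3, 4, 5, 6.
Setting n = 7 gives 26, 14, 14 characters in each block.

IIIIIIIIIIIIIIIIIIIIIIIIII44444444444444KKKKKKKKKKKKKK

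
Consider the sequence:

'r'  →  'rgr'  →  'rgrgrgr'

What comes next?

Every step duplicates the string with 'g' between the halves.
One more doubling of rgrgrgr gives the answer.

rgrgrgrgrgrgrgr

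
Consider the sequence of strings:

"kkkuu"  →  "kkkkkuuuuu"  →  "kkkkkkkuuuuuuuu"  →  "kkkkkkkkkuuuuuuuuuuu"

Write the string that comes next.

Reading off run lengths: k runs 3, 5, 7, 9; u runs 2, 5, 8, 11 — each is linear in n (n = 1, 2, …).
At n = 5 the blocks have lengths 11, 14.

kkkkkkkkkkkuuuuuuuuuuuuuu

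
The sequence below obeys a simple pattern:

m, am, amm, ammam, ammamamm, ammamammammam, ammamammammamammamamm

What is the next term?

ammamammammamammamammammamammammam

Each term (from the third on) is the previous term followed by the one before it: term 3 = am·m = amm.
The next term joins ammamammammamammamamm and ammamammammam.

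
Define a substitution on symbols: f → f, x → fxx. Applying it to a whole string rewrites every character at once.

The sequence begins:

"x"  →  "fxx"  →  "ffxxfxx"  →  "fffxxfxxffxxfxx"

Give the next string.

ffffxxfxxffxxfxxfffxxfxxffxxfxx

φ(fffxxfxxffxxfxx) expands symbol-by-symbol to f f f fxx fxx f fxx fxx f f fxx fxx f fxx fxx; joining the 15 pieces gives the next term.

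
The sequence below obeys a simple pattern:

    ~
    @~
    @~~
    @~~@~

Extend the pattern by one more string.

From term 3 onward, concatenate the last term with the second-to-last: @~·~ = @~~, @~~·@~ = @~~@~, …
Continuing: @~~@~ · @~~ gives term 5.

@~~@~@~~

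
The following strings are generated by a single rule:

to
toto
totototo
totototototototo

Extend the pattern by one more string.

s(k+1) = s(k)·s(k) — each term doubles the last.
Doubling totototototototo:

totototototototototototototototo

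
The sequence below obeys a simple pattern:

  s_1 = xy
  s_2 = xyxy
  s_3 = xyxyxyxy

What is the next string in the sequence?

Every step duplicates the string.
Doubling xyxyxyxy:

xyxyxyxyxyxyxyxy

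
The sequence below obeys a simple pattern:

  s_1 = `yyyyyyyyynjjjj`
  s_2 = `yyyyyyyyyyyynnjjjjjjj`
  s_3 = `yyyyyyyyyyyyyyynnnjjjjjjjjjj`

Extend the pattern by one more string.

Reading off run lengths: y runs 9, 12, 15; n runs 1, 2, 3; j runs 4, 7, 10 — each is linear in n, where the shown terms are n = 2, 3, 4.
For the next term, n = 5, so the run lengths are 18, 4, 13.

yyyyyyyyyyyyyyyyyynnnnjjjjjjjjjjjjj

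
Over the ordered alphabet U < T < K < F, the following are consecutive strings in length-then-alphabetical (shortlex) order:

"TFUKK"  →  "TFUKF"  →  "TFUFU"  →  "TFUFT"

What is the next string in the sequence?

TFUFK

Find the rightmost character of TFUFT below F, bump it to the next letter, and reset everything to its right to U.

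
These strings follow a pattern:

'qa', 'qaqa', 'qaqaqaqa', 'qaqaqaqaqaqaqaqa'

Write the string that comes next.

Each string is two copies of the previous one concatenated.
Doubling qaqaqaqaqaqaqaqa:

qaqaqaqaqaqaqaqaqaqaqaqaqaqaqaqa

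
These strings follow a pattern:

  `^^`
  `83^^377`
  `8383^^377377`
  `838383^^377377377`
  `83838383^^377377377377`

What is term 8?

Each term wraps the previous one in 83 on the left and 377 on the right.
From 83838383^^377377377377, 3 further steps: 83838383^^377377377377 → 8383838383^^377377377377377 → 838383838383^^377377377377377377 → (answer).

83838383838383^^377377377377377377377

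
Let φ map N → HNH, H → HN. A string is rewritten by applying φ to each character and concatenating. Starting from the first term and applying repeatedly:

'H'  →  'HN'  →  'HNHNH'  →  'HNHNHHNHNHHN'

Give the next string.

Expanding HNHNHHNHNHHN: H→HN, N→HNH, H→HN, N→HNH, H→HN, H→HN, N→HNH, H→HN, N→HNH, H→HN, H→HN, N→HNH. Concatenated: HN HNH HN HNH HN HN HNH HN HNH HN HN HNH.

HNHNHHNHNHHNHNHNHHNHNHHNHNHNH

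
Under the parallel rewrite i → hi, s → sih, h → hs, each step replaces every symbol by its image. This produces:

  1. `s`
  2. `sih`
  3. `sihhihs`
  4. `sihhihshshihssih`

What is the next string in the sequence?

Rewriting the 16 symbols of sihhihshshihssih one by one yields sih hi hs hs hi hs sih hs sih hs hi hs sih sih hi hs; concatenated:

sihhihshshihssihhssihhshihssihsihhihs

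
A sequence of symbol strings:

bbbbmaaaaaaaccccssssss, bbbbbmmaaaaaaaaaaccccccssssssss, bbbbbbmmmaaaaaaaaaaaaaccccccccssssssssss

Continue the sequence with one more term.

bbbbbbbmmmmaaaaaaaaaaaaaaaaccccccccccssssssssssss

The n-th term is n+2 b's then n-1 m's then 3n+1 a's then 2n c's then 2n+2 s's, where the shown terms are n = 2, 3, 4.
At n = 5 the blocks have lengths 7, 4, 16, 10, 12.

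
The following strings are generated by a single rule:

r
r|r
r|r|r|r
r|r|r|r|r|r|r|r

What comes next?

Each string is two copies of the previous one joined by '|'.
Doubling r|r|r|r|r|r|r|r with '|' between the halves:

r|r|r|r|r|r|r|r|r|r|r|r|r|r|r|r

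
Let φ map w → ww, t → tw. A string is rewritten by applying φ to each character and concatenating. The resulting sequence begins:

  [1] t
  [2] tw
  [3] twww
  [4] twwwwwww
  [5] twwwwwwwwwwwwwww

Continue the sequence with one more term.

twwwwwwwwwwwwwwwwwwwwwwwwwwwwwww

Applying the rule to each of the 16 symbols of twwwwwwwwwwwwwww gives the pieces tw ww ww ww ww ww ww ww ww ww ww ww ww ww ww ww, which concatenate to the answer.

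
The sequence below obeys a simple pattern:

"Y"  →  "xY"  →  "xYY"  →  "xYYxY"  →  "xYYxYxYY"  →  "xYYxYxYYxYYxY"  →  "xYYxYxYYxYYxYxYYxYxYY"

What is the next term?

This is a Fibonacci-style word recurrence s(k) = s(k−1)·s(k−2): e.g. xY·Y = xYY.
So term 8 is xYYxYxYYxYYxYxYYxYxYY·xYYxYxYYxYYxY.

xYYxYxYYxYYxYxYYxYxYYxYYxYxYYxYYxY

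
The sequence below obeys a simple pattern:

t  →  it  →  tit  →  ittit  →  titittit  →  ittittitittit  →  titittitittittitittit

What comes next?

ittittitittittitittitittittitittit

Each term (from the third on) is the two preceding terms concatenated in order: term 3 = t·it = tit.
So term 8 is ittittitittit·titittitittittitittit.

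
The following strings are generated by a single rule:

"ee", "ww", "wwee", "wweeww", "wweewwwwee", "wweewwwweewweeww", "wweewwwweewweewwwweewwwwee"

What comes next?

Each term (from the third on) is the previous term followed by the one before it: term 3 = ww·ee = wwee.
Continuing: wweewwwweewweewwwweewwwwee · wweewwwweewweeww gives term 8.

wweewwwweewweewwwweewwwweewweewwwweewweeww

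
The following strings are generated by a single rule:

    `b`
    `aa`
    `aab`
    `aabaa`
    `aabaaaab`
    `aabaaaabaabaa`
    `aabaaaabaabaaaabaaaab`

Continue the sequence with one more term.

aabaaaabaabaaaabaaaabaabaaaabaabaa

Each term (from the third on) is the previous term followed by the one before it: term 3 = aa·b = aab.
Continuing: aabaaaabaabaaaabaaaab · aabaaaabaabaa gives term 8.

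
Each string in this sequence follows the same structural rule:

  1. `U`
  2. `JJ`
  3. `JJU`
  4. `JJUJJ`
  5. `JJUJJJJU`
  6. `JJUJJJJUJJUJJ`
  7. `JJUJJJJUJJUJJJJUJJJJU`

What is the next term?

From term 3 onward, concatenate the last term with the second-to-last: JJ·U = JJU, JJU·JJ = JJUJJ, …
Continuing: JJUJJJJUJJUJJJJUJJJJU · JJUJJJJUJJUJJ gives term 8.

JJUJJJJUJJUJJJJUJJJJUJJUJJJJUJJUJJ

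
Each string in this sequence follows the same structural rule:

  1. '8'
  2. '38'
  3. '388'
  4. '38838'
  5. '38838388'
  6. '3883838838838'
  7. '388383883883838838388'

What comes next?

Each term (from the third on) is the previous term followed by the one before it: term 3 = 38·8 = 388.
So term 8 is 388383883883838838388·3883838838838.

3883838838838388383883883838838838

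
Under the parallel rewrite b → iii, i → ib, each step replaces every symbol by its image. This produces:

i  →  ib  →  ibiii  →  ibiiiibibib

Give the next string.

Rewriting each symbol of ibiiiibibib: i→ib, b→iii, i→ib, i→ib, i→ib, i→ib, b→iii, i→ib, b→iii, i→ib, b→iii, which concatenates to ib iii ib ib ib ib iii ib iii ib iii.

ibiiiibibibibiiiibiiiibiii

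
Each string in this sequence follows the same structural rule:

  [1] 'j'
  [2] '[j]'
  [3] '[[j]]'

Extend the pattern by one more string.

[[[j]]]

Each term wraps the previous one in [ on the left and ] on the right.
So the next term is [·[[j]]·].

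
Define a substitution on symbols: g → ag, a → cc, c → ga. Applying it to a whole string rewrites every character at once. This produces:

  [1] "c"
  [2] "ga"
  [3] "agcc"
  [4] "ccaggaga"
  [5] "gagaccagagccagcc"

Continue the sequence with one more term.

Replace each of the 16 characters of gagaccagagccagcc in place — ag cc ag cc ga ga cc ag cc ag ga ga cc ag ga ga — and concatenate.

agccagccgagaccagccaggagaccaggaga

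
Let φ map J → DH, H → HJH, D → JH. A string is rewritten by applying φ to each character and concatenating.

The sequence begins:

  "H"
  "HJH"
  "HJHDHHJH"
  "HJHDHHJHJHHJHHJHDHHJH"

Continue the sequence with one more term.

Applying the rule to each of the 21 symbols of HJHDHHJHJHHJHHJHDHHJH gives the pieces HJH DH HJH JH HJH HJH DH HJH DH HJH HJH DH HJH HJH DH HJH JH HJH HJH DH HJH, which concatenate to the answer.

HJHDHHJHJHHJHHJHDHHJHDHHJHHJHDHHJHHJHDHHJHJHHJHHJHDHHJH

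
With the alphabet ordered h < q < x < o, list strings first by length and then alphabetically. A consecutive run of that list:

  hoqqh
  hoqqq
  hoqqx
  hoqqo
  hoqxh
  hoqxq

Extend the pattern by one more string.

hoqxx

The successor of hoqxq increments the rightmost position that isn't already o and resets every position after it to h.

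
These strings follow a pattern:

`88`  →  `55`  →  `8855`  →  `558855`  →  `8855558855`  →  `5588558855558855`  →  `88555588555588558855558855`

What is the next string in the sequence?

558855885555885588555588555588558855558855

This is a Fibonacci-style word recurrence s(k) = s(k−2)·s(k−1): e.g. 88·55 = 8855.
Continuing: 5588558855558855 · 88555588555588558855558855 gives term 8.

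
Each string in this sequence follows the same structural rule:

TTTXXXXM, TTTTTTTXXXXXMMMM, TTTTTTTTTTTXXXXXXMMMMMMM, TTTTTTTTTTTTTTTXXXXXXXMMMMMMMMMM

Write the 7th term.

TTTTTTTTTTTTTTTTTTTTTTTTTTTXXXXXXXXXXMMMMMMMMMMMMMMMMMMM

The n-th term is 4n-1 T's then n+3 X's then 3n-2 M's (n = 1, 2, …).
For term 7, n = 7, so the run lengths are 27, 10, 19.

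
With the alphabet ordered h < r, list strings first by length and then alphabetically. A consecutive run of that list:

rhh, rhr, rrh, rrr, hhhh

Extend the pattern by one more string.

Treat hhhh as a base-2 numeral over the given alphabet and add one, carrying through any trailing r's.

hhhr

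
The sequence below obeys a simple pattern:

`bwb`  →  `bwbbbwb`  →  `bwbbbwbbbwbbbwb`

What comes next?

Every step duplicates the string with 'b' between the halves.
Doubling bwbbbwbbbwbbbwb with 'b' between the halves:

bwbbbwbbbwbbbwbbbwbbbwbbbwbbbwb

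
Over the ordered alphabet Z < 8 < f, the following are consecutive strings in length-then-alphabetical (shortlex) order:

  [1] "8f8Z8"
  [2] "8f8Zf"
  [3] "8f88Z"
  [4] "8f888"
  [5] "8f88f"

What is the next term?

8f8fZ

Treat 8f88f as a base-3 numeral over the given alphabet and add one, carrying through any trailing f's.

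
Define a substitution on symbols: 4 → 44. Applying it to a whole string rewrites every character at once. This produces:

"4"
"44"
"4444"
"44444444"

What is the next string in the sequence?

Expanding 44444444: 4→44, 4→44, 4→44, 4→44, 4→44, 4→44, 4→44, 4→44. Concatenated: 44 44 44 44 44 44 44 44.

4444444444444444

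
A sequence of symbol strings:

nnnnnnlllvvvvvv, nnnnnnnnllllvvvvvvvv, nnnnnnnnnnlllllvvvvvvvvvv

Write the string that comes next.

nnnnnnnnnnnnllllllvvvvvvvvvvvv

Each string has the form n^{2n} l^{n} v^{2n}, where the shown terms are n = 3, 4, 5.
For the next term, n = 6, so the run lengths are 12, 6, 12.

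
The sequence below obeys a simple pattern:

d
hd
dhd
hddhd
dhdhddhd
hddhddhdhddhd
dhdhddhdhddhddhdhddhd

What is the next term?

Each term (from the third on) is the two preceding terms concatenated in order: term 3 = d·hd = dhd.
Continuing: hddhddhdhddhd · dhdhddhdhddhddhdhddhd gives term 8.

hddhddhdhddhddhdhddhdhddhddhdhddhd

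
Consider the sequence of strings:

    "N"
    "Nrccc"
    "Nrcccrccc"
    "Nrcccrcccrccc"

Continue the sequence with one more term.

Each term is the previous one with rccc appended.
So the next term is Nrcccrcccrccc·rccc.

Nrcccrcccrcccrccc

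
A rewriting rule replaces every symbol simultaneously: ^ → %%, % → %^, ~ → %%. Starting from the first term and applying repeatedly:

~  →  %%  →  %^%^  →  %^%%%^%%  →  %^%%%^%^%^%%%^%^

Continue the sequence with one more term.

%^%%%^%^%^%%%^%%%^%%%^%^%^%%%^%%

Replace each of the 16 characters of %^%%%^%^%^%%%^%^ in place — %^ %% %^ %^ %^ %% %^ %% %^ %% %^ %^ %^ %% %^ %% — and concatenate.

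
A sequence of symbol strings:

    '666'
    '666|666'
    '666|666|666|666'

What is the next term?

s(k+1) = s(k)·|·s(k) — each term doubles the last with '|' between the halves.
Doubling 666|666|666|666 with '|' between the halves:

666|666|666|666|666|666|666|666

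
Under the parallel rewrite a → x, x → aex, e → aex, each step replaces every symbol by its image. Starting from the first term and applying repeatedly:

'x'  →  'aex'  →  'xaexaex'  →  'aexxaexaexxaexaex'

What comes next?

xaexaexaexxaexaexxaexaexaexxaexaexxaexaex

Applying the rule to each of the 17 symbols of aexxaexaexxaexaex gives the pieces x aex aex aex x aex aex x aex aex aex x aex aex x aex aex, which concatenate to the answer.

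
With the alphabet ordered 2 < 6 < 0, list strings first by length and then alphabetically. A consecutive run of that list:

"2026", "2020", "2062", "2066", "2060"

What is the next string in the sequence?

2002

The successor of 2060 increments the rightmost position that isn't already 0 and resets every position after it to 2.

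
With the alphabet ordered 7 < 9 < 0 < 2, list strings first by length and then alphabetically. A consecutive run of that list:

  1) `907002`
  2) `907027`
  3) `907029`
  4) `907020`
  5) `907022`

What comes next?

907277

Treat 907022 as a base-4 numeral over the given alphabet and add one, carrying through any trailing 2's.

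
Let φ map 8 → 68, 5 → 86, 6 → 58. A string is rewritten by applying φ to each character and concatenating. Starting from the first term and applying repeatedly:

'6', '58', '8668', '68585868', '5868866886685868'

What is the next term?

86685868685858686858586886685868

Replace each of the 16 characters of 5868866886685868 in place — 86 68 58 68 68 58 58 68 68 58 58 68 86 68 58 68 — and concatenate.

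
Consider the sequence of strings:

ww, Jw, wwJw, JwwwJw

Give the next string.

wwJwJwwwJw

From term 3 onward, concatenate the second-to-last term with the last: ww·Jw = wwJw, Jw·wwJw = JwwwJw, …
The next term joins wwJw and JwwwJw.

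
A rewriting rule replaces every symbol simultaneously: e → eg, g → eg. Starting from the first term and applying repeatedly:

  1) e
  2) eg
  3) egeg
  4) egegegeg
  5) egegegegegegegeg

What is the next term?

egegegegegegegegegegegegegegegeg

φ(egegegegegegegeg) expands symbol-by-symbol to eg eg eg eg eg eg eg eg eg eg eg eg eg eg eg eg; joining the 16 pieces gives the next term.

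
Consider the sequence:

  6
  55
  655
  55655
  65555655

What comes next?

This is a Fibonacci-style word recurrence s(k) = s(k−2)·s(k−1): e.g. 6·55 = 655.
The next term joins 55655 and 65555655.

5565565555655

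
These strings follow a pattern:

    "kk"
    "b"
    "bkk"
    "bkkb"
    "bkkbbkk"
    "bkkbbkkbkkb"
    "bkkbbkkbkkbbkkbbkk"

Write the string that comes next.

Each term (from the third on) is the previous term followed by the one before it: term 3 = b·kk = bkk.
Continuing: bkkbbkkbkkbbkkbbkk · bkkbbkkbkkb gives term 8.

bkkbbkkbkkbbkkbbkkbkkbbkkbkkb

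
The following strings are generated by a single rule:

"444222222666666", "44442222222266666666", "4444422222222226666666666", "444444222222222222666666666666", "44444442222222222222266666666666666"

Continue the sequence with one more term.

4444444422222222222222226666666666666666

Each string has the form 4^{n} 2^{2n} 6^{2n}, where the shown terms are n = 3, 4, 5, 6, 7.
At n = 8 the blocks have lengths 8, 16, 16.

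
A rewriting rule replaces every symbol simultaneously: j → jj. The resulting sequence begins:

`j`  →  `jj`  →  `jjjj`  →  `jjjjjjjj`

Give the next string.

Rewriting each symbol of jjjjjjjj: j→jj, j→jj, j→jj, j→jj, j→jj, j→jj, j→jj, j→jj, which concatenates to jj jj jj jj jj jj jj jj.

jjjjjjjjjjjjjjjj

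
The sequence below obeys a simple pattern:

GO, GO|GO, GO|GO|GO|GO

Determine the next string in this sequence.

s(k+1) = s(k)·|·s(k) — each term doubles the last with '|' between the halves.
Doubling GO|GO|GO|GO with '|' between the halves:

GO|GO|GO|GO|GO|GO|GO|GO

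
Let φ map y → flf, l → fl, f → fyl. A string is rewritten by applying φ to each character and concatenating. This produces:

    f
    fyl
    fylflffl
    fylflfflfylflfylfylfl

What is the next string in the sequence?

fylflfflfylflfylfylflfylflfflfylflfylflfflfylflfflfylfl

φ(fylflfflfylflfylfylfl) expands symbol-by-symbol to fyl flf fl fyl fl fyl fyl fl fyl flf fl fyl fl fyl flf fl fyl flf fl fyl fl; joining the 21 pieces gives the next term.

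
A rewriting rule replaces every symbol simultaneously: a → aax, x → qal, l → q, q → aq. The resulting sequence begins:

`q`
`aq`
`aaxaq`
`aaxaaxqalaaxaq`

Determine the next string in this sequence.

φ(aaxaaxqalaaxaq) expands symbol-by-symbol to aax aax qal aax aax qal aq aax q aax aax qal aax aq; joining the 14 pieces gives the next term.

aaxaaxqalaaxaaxqalaqaaxqaaxaaxqalaaxaq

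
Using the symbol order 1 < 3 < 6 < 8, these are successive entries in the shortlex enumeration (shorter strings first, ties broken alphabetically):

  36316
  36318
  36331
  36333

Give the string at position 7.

Advancing 3 positions from 36333 through 36333 → 36336 → 36338 reaches term 7.

36361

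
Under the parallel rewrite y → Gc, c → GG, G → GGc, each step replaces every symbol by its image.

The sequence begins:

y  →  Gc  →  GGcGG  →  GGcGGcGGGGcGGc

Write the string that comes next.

Rewriting the 14 symbols of GGcGGcGGGGcGGc one by one yields GGc GGc GG GGc GGc GG GGc GGc GGc GGc GG GGc GGc GG; concatenated:

GGcGGcGGGGcGGcGGGGcGGcGGcGGcGGGGcGGcGG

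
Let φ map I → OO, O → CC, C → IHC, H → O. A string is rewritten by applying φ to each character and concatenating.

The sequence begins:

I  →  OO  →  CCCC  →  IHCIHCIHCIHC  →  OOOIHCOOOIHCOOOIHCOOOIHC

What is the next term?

Rewriting the 24 symbols of OOOIHCOOOIHCOOOIHCOOOIHC one by one yields CC CC CC OO O IHC CC CC CC OO O IHC CC CC CC OO O IHC CC CC CC OO O IHC; concatenated:

CCCCCCOOOIHCCCCCCCOOOIHCCCCCCCOOOIHCCCCCCCOOOIHC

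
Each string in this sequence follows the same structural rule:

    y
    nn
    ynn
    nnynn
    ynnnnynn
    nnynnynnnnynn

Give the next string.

From term 3 onward, concatenate the second-to-last term with the last: y·nn = ynn, nn·ynn = nnynn, …
So term 7 is ynnnnynn·nnynnynnnnynn.

ynnnnynnnnynnynnnnynn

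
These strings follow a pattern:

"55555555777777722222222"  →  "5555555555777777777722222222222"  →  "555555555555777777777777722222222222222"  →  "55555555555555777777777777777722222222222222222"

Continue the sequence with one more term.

5555555555555555777777777777777777722222222222222222222

The n-th term is 2n+2 5's then 3n-2 7's then 3n-1 2's, where the shown terms are n = 3, 4, 5, 6.
At n = 7 the blocks have lengths 16, 19, 20.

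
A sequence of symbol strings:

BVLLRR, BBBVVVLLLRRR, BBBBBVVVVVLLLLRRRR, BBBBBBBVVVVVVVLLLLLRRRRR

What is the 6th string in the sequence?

BBBBBBBBBBBVVVVVVVVVVVLLLLLLLRRRRRRR

The n-th term is 2n-1 B's then 2n-1 V's then n+1 L's then n+1 R's (n = 1, 2, …).
For term 6, n = 6, so the run lengths are 11, 11, 7, 7.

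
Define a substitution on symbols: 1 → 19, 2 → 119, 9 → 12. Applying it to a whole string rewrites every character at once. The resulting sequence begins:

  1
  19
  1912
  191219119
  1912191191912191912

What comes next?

Rewriting the 19 symbols of 1912191191912191912 one by one yields 19 12 19 119 19 12 19 19 12 19 12 19 119 19 12 19 12 19 119; concatenated:

19121911919121919121912191191912191219119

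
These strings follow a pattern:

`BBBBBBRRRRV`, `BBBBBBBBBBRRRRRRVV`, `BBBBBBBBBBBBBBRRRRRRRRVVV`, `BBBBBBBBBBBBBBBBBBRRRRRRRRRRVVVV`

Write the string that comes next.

The n-th term is 4n+2 B's then 2n+2 R's then n V's (n = 1, 2, …).
For the next term, n = 5, so the run lengths are 22, 12, 5.

BBBBBBBBBBBBBBBBBBBBBBRRRRRRRRRRRRVVVVV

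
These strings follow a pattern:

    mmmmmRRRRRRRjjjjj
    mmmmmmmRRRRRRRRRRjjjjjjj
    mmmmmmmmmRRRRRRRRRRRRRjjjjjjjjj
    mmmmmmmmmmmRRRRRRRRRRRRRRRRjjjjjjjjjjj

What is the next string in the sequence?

mmmmmmmmmmmmmRRRRRRRRRRRRRRRRRRRjjjjjjjjjjjjj

Each string has the form m^{2n+1} R^{3n+1} j^{2n+1}, where the shown terms are n = 2, 3, 4, 5.
For the next term, n = 6, so the run lengths are 13, 19, 13.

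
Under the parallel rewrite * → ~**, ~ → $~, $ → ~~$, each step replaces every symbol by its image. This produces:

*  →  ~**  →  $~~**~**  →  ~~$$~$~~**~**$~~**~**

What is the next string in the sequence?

Applying the rule to each of the 21 symbols of ~~$$~$~~**~**$~~**~** gives the pieces $~ $~ ~~$ ~~$ $~ ~~$ $~ $~ ~** ~** $~ ~** ~** ~~$ $~ $~ ~** ~** $~ ~** ~**, which concatenate to the answer.

$~$~~~$~~$$~~~$$~$~~**~**$~~**~**~~$$~$~~**~**$~~**~**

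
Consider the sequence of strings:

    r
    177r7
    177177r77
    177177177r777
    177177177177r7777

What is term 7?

177177177177177177r777777

Every step adds 177 to the front and 7 to the end of the previous string.
From 177177177177r7777, 2 further steps: 177177177177r7777 → 177177177177177r77777 → (answer).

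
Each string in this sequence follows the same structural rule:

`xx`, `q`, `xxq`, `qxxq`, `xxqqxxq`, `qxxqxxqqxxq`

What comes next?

This is a Fibonacci-style word recurrence s(k) = s(k−2)·s(k−1): e.g. xx·q = xxq.
So term 7 is xxqqxxq·qxxqxxqqxxq.

xxqqxxqqxxqxxqqxxq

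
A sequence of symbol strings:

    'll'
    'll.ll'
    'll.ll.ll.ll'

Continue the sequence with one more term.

Every step duplicates the string with '.' between the halves.
Doubling ll.ll.ll.ll with '.' between the halves:

ll.ll.ll.ll.ll.ll.ll.ll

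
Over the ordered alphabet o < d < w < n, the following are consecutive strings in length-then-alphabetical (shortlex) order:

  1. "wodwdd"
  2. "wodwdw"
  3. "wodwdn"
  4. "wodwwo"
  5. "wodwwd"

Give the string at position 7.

wodwwn

Continuing the enumeration 2 steps past wodwwd: wodwwd → wodwww → (answer).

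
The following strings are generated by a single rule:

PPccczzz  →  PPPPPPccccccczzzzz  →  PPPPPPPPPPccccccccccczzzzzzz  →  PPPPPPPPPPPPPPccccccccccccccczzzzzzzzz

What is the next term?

PPPPPPPPPPPPPPPPPPccccccccccccccccccczzzzzzzzzzz

The n-th term is 4n-2 P's then 4n-1 c's then 2n+1 z's (n = 1, 2, …).
Setting n = 5 gives 18, 19, 11 characters in each block.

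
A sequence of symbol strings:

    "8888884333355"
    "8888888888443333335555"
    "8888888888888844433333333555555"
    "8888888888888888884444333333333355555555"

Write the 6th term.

8888888888888888888888888844444433333333333333555555555555

Reading off run lengths: 8 runs 6, 10, 14, 18; 4 runs 1, 2, 3, 4; 3 runs 4, 6, 8, 10; 5 runs 2, 4, 6, 8 — each is linear in n (n = 1, 2, …).
For term 6, n = 6, so the run lengths are 26, 6, 14, 12.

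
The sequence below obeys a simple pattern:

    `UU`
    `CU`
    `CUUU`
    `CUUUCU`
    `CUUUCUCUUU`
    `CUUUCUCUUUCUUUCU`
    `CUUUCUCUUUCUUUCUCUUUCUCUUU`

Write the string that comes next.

CUUUCUCUUUCUUUCUCUUUCUCUUUCUUUCUCUUUCUUUCU

This is a Fibonacci-style word recurrence s(k) = s(k−1)·s(k−2): e.g. CU·UU = CUUU.
So term 8 is CUUUCUCUUUCUUUCUCUUUCUCUUU·CUUUCUCUUUCUUUCU.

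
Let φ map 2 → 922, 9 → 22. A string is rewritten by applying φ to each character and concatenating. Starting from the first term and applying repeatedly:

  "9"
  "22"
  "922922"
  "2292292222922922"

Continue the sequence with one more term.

Replace each of the 16 characters of 2292292222922922 in place — 922 922 22 922 922 22 922 922 922 922 22 922 922 22 922 922 — and concatenate.

92292222922922229229229229222292292222922922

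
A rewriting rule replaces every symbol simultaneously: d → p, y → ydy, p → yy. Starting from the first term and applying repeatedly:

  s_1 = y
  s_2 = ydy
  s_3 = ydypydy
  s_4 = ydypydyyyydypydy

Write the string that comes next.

Rewriting the 16 symbols of ydypydyyyydypydy one by one yields ydy p ydy yy ydy p ydy ydy ydy ydy p ydy yy ydy p ydy; concatenated:

ydypydyyyydypydyydyydyydypydyyyydypydy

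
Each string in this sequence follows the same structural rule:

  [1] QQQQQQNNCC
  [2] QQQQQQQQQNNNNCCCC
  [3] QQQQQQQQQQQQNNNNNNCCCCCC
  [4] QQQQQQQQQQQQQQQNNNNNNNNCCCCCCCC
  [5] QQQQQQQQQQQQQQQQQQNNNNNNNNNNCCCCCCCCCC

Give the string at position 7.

Each string has the form Q^{3n+3} N^{2n} C^{2n} (n = 1, 2, …).
Setting n = 7 gives 24, 14, 14 characters in each block.

QQQQQQQQQQQQQQQQQQQQQQQQNNNNNNNNNNNNNNCCCCCCCCCCCCCC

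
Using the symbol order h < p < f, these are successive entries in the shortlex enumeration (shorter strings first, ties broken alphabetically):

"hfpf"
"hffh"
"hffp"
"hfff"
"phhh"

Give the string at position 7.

Advancing 2 positions from phhh through phhh → phhp reaches term 7.

phhf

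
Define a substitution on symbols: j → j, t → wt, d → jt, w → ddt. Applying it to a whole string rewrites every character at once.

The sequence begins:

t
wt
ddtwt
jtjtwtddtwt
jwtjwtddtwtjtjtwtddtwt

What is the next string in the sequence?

Applying the rule to each of the 22 symbols of jwtjwtddtwtjtjtwtddtwt gives the pieces j ddt wt j ddt wt jt jt wt ddt wt j wt j wt ddt wt jt jt wt ddt wt, which concatenate to the answer.

jddtwtjddtwtjtjtwtddtwtjwtjwtddtwtjtjtwtddtwt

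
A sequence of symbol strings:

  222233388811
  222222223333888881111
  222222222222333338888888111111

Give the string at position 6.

Term n consists of 4n 2's, followed by n+2 3's, followed by 2n+1 8's, followed by 2n 1's (n = 1, 2, …).
For term 6, n = 6, so the run lengths are 24, 8, 13, 12.

222222222222222222222222333333338888888888888111111111111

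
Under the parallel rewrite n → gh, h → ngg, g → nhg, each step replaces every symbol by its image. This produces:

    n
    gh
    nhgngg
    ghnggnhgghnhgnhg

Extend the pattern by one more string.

φ(ghnggnhgghnhgnhg) expands symbol-by-symbol to nhg ngg gh nhg nhg gh ngg nhg nhg ngg gh ngg nhg gh ngg nhg; joining the 16 pieces gives the next term.

nhgnggghnhgnhgghnggnhgnhgnggghnggnhgghnggnhg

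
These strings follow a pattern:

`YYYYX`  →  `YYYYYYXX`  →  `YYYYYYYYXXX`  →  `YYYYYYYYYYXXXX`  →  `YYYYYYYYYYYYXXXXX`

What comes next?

The n-th term is 2n Y's then n-1 X's, where the shown terms are n = 2, 3, 4, 5, 6.
Setting n = 7 gives 14, 6 characters in each block.

YYYYYYYYYYYYYYXXXXXX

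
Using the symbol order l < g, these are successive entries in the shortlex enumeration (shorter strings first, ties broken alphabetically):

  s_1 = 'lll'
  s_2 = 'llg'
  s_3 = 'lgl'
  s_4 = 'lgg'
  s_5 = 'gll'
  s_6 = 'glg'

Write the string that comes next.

The successor of glg increments the rightmost position that isn't already g and resets every position after it to l.

ggl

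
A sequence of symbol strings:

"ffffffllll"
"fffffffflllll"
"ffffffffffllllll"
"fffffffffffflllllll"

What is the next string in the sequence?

The n-th term is 2n f's then n+1 l's, where the shown terms are n = 3, 4, 5, 6.
For the next term, n = 7, so the run lengths are 14, 8.

ffffffffffffffllllllll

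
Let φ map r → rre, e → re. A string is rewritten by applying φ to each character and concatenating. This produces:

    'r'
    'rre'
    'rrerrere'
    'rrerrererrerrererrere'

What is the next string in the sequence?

Replace each of the 21 characters of rrerrererrerrererrere in place — rre rre re rre rre re rre re rre rre re rre rre re rre re rre rre re rre re — and concatenate.

rrerrererrerrererrererrerrererrerrererrererrerrererrere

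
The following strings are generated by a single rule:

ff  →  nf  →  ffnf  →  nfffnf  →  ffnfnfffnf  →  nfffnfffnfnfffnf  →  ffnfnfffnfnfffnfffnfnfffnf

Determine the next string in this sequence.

Each term (from the third on) is the two preceding terms concatenated in order: term 3 = ff·nf = ffnf.
Continuing: nfffnfffnfnfffnf · ffnfnfffnfnfffnfffnfnfffnf gives term 8.

nfffnfffnfnfffnfffnfnfffnfnfffnfffnfnfffnf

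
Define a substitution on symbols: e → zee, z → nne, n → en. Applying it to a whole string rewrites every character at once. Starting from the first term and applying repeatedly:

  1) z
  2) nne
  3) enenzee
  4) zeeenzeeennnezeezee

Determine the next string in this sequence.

φ(zeeenzeeennnezeezee) expands symbol-by-symbol to nne zee zee zee en nne zee zee zee en en en zee nne zee zee nne zee zee; joining the 19 pieces gives the next term.

nnezeezeezeeennnezeezeezeeenenenzeennezeezeennezeezee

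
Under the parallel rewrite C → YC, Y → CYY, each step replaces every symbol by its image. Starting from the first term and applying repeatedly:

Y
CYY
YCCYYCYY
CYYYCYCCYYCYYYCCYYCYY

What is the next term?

YCCYYCYYCYYYCCYYYCYCCYYCYYYCCYYCYYCYYYCYCCYYCYYYCCYYCYY

φ(CYYYCYCCYYCYYYCCYYCYY) expands symbol-by-symbol to YC CYY CYY CYY YC CYY YC YC CYY CYY YC CYY CYY CYY YC YC CYY CYY YC CYY CYY; joining the 21 pieces gives the next term.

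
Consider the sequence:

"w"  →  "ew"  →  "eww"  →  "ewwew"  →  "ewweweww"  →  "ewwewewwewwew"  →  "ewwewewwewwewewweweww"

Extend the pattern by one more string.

This is a Fibonacci-style word recurrence s(k) = s(k−1)·s(k−2): e.g. ew·w = eww.
So term 8 is ewwewewwewwewewweweww·ewwewewwewwew.

ewwewewwewwewewwewewwewwewewwewwew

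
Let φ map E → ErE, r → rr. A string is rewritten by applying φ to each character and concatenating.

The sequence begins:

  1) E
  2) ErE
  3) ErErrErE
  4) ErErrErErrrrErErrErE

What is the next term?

ErErrErErrrrErErrErErrrrrrrrErErrErErrrrErErrErE

Applying the rule to each of the 20 symbols of ErErrErErrrrErErrErE gives the pieces ErE rr ErE rr rr ErE rr ErE rr rr rr rr ErE rr ErE rr rr ErE rr ErE, which concatenate to the answer.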